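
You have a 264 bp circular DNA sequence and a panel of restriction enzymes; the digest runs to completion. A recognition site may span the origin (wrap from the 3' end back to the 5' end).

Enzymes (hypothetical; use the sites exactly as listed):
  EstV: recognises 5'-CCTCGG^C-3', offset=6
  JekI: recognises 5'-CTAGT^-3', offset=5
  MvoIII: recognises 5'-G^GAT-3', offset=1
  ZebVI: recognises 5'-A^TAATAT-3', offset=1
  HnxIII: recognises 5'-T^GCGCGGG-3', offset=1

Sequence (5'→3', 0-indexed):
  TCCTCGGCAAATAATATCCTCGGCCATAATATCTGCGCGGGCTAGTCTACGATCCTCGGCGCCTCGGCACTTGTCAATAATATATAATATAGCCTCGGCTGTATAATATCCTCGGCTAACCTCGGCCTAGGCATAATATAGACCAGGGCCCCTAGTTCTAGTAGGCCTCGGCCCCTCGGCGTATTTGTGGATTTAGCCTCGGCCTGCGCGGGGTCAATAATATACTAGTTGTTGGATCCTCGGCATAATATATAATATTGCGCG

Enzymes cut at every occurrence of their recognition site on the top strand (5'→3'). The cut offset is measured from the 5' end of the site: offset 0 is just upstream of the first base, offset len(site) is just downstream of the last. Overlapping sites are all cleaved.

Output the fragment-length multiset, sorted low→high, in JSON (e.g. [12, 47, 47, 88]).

Per-enzyme occurrences:
  EstV CCTCGGC/6: at [1, 17, 53, 61, 92, 109, 119, 165, 173, 196, 237] ⇒ [7, 23, 59, 67, 98, 115, 125, 171, 179, 202, 243]
  JekI CTAGT/5: at [41, 151, 157, 224] ⇒ [46, 156, 162, 229]
  MvoIII GGAT/1: at [188, 233] ⇒ [189, 234]
  ZebVI ATAATAT/1: at [10, 25, 76, 83, 102, 132, 216, 244, 251] ⇒ [11, 26, 77, 84, 103, 133, 217, 245, 252]
  HnxIII TGCGCGGG/1: at [33, 204] ⇒ [34, 205]

Pooled cuts: [7, 11, 23, 26, 34, 46, 59, 67, 77, 84, 98, 103, 115, 125, 133, 156, 162, 171, 179, 189, 202, 205, 217, 229, 234, 243, 245, 252]

Fragments:
  7→11: 4 bp
  11→23: 12 bp
  23→26: 3 bp
  26→34: 8 bp
  34→46: 12 bp
  46→59: 13 bp
  59→67: 8 bp
  67→77: 10 bp
  77→84: 7 bp
  84→98: 14 bp
  98→103: 5 bp
  103→115: 12 bp
  115→125: 10 bp
  125→133: 8 bp
  133→156: 23 bp
  156→162: 6 bp
  162→171: 9 bp
  171→179: 8 bp
  179→189: 10 bp
  189→202: 13 bp
  202→205: 3 bp
  205→217: 12 bp
  217→229: 12 bp
  229→234: 5 bp
  234→243: 9 bp
  243→245: 2 bp
  245→252: 7 bp
  252→7 (wrap): 264-252+7 = 19 bp

[2,3,3,4,5,5,6,7,7,8,8,8,8,9,9,10,10,10,12,12,12,12,12,13,13,14,19,23]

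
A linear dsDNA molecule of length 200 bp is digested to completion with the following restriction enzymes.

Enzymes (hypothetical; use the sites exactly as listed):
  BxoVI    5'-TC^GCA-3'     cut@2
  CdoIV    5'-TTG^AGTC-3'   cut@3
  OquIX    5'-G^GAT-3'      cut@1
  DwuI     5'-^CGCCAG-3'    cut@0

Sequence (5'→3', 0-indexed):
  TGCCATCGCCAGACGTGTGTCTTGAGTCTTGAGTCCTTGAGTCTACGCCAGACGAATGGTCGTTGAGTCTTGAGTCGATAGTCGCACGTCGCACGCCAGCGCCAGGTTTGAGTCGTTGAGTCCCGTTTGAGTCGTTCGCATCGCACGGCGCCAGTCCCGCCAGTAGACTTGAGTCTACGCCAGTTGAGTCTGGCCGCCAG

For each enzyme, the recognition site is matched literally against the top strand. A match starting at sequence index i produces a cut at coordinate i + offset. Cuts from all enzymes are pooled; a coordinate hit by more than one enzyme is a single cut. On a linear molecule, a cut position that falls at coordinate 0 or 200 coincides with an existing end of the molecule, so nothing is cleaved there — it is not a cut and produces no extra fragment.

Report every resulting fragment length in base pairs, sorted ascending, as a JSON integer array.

[3,5,6,6,6,6,6,6,7,7,7,8,8,8,8,9,9,11,11,11,14,18,20]

Site scan:
  BxoVI TCGCA/2: at [81, 88, 135, 140] ⇒ [83, 90, 137, 142]
  CdoIV TTGAGTC/3: at [21, 28, 36, 62, 69, 107, 115, 126, 168, 183] ⇒ [24, 31, 39, 65, 72, 110, 118, 129, 171, 186]
  OquIX (GGAT, off=1): no sites
  DwuI CGCCAG/0: at [6, 45, 93, 99, 148, 157, 177, 194] ⇒ [6, 45, 93, 99, 148, 157, 177, 194]

All cut coordinates (distinct, sorted): [6, 24, 31, 39, 45, 65, 72, 83, 90, 93, 99, 110, 118, 129, 137, 142, 148, 157, 171, 177, 186, 194]

Fragments:
  [0,6): 6 bp
  [6,24): 18 bp
  [24,31): 7 bp
  [31,39): 8 bp
  [39,45): 6 bp
  [45,65): 20 bp
  [65,72): 7 bp
  [72,83): 11 bp
  [83,90): 7 bp
  [90,93): 3 bp
  [93,99): 6 bp
  [99,110): 11 bp
  [110,118): 8 bp
  [118,129): 11 bp
  [129,137): 8 bp
  [137,142): 5 bp
  [142,148): 6 bp
  [148,157): 9 bp
  [157,171): 14 bp
  [171,177): 6 bp
  [177,186): 9 bp
  [186,194): 8 bp
  [194,200): 6 bp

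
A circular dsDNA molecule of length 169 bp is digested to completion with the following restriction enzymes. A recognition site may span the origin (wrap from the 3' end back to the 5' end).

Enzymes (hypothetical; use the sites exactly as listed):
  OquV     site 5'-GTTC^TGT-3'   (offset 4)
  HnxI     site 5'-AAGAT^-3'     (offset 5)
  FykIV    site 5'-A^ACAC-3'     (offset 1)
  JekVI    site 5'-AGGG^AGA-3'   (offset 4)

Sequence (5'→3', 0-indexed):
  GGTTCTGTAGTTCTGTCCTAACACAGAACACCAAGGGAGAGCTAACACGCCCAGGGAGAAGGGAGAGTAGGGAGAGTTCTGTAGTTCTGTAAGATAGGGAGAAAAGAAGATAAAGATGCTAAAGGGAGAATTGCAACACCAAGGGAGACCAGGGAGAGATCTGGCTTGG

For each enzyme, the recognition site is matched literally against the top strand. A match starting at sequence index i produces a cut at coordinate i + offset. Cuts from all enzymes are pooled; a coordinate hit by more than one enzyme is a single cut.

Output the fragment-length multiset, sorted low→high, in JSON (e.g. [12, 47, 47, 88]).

[4,6,7,7,7,7,7,8,8,8,9,9,9,9,10,10,12,12,20]

Per-enzyme occurrences:
  OquV (GTTCTGT, off=4): starts [1, 9, 75, 83] → cuts [5, 13, 79, 87]
  HnxI (AAGAT, off=5): starts [90, 106, 112] → cuts [95, 111, 117]
  FykIV (AACAC, off=1): starts [19, 26, 43, 134] → cuts [20, 27, 44, 135]
  JekVI (AGGGAGA, off=4): starts [33, 52, 59, 68, 95, 122, 141, 150] → cuts [37, 56, 63, 72, 99, 126, 145, 154]

All cut coordinates (distinct, sorted): [5, 13, 20, 27, 37, 44, 56, 63, 72, 79, 87, 95, 99, 111, 117, 126, 135, 145, 154]

Fragment lengths:
  5→13: 8 bp
  13→20: 7 bp
  20→27: 7 bp
  27→37: 10 bp
  37→44: 7 bp
  44→56: 12 bp
  56→63: 7 bp
  63→72: 9 bp
  72→79: 7 bp
  79→87: 8 bp
  87→95: 8 bp
  95→99: 4 bp
  99→111: 12 bp
  111→117: 6 bp
  117→126: 9 bp
  126→135: 9 bp
  135→145: 10 bp
  145→154: 9 bp
  154→5 (wrap): 169-154+5 = 20 bp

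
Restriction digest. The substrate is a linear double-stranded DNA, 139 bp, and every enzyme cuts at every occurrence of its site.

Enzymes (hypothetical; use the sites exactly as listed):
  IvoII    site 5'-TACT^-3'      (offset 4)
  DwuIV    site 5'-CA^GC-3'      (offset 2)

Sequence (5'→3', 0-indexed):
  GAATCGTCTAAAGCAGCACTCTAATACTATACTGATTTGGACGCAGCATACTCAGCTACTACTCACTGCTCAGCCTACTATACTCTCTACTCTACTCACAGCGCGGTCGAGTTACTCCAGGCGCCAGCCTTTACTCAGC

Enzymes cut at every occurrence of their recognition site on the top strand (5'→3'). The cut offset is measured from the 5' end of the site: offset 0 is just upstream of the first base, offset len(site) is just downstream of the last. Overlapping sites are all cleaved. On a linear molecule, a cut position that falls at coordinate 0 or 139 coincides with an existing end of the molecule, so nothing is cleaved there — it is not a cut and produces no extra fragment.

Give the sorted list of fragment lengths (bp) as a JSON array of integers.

[2,2,2,3,4,5,5,5,6,7,7,7,9,9,10,12,13,15,16]

Site scan:
  IvoII TACT/4: at [24, 29, 48, 56, 59, 75, 80, 87, 92, 112, 131] ⇒ [28, 33, 52, 60, 63, 79, 84, 91, 96, 116, 135]
  DwuIV CAGC/2: at [13, 43, 52, 70, 98, 124, 135] ⇒ [15, 45, 54, 72, 100, 126, 137]

All cut coordinates (distinct, sorted): [15, 28, 33, 45, 52, 54, 60, 63, 72, 79, 84, 91, 96, 100, 116, 126, 135, 137]

Fragment lengths:
  [0,15): 15 bp
  [15,28): 13 bp
  [28,33): 5 bp
  [33,45): 12 bp
  [45,52): 7 bp
  [52,54): 2 bp
  [54,60): 6 bp
  [60,63): 3 bp
  [63,72): 9 bp
  [72,79): 7 bp
  [79,84): 5 bp
  [84,91): 7 bp
  [91,96): 5 bp
  [96,100): 4 bp
  [100,116): 16 bp
  [116,126): 10 bp
  [126,135): 9 bp
  [135,137): 2 bp
  [137,139): 2 bp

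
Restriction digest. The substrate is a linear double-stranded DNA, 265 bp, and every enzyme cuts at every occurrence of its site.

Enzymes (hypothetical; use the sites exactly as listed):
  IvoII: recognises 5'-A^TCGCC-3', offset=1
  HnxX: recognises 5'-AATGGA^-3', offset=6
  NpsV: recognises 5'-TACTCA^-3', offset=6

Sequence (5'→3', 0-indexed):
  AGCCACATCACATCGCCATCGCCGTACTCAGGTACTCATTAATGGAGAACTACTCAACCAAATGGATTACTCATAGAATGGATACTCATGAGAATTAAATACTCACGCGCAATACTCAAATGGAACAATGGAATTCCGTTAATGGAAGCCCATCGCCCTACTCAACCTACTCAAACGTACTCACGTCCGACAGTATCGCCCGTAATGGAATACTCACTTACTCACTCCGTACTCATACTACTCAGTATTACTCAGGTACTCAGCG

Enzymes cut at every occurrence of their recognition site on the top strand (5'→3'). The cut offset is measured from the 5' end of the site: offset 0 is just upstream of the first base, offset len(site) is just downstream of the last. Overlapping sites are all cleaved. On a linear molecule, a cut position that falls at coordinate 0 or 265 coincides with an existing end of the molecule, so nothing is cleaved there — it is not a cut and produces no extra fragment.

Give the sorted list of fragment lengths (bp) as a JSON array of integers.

[3,6,6,6,6,7,7,8,8,8,8,8,9,9,9,10,10,10,10,11,12,12,12,12,13,14,14,17]

Scan for sites:
  IvoII (ATCGCC, off=1): starts [11, 17, 151, 194] → cuts [12, 18, 152, 195]
  HnxX (AATGGA, off=6): starts [40, 60, 76, 118, 126, 140, 203] → cuts [46, 66, 82, 124, 132, 146, 209]
  NpsV (TACTCA, off=6): starts [24, 32, 50, 67, 82, 99, 112, 158, 167, 177, 210, 218, 229, 238, 248, 256] → cuts [30, 38, 56, 73, 88, 105, 118, 164, 173, 183, 216, 224, 235, 244, 254, 262]

All cut coordinates (distinct, sorted): [12, 18, 30, 38, 46, 56, 66, 73, 82, 88, 105, 118, 124, 132, 146, 152, 164, 173, 183, 195, 209, 216, 224, 235, 244, 254, 262]

Fragment lengths:
  [0,12): 12 bp
  [12,18): 6 bp
  [18,30): 12 bp
  [30,38): 8 bp
  [38,46): 8 bp
  [46,56): 10 bp
  [56,66): 10 bp
  [66,73): 7 bp
  [73,82): 9 bp
  [82,88): 6 bp
  [88,105): 17 bp
  [105,118): 13 bp
  [118,124): 6 bp
  [124,132): 8 bp
  [132,146): 14 bp
  [146,152): 6 bp
  [152,164): 12 bp
  [164,173): 9 bp
  [173,183): 10 bp
  [183,195): 12 bp
  [195,209): 14 bp
  [209,216): 7 bp
  [216,224): 8 bp
  [224,235): 11 bp
  [235,244): 9 bp
  [244,254): 10 bp
  [254,262): 8 bp
  [262,265): 3 bp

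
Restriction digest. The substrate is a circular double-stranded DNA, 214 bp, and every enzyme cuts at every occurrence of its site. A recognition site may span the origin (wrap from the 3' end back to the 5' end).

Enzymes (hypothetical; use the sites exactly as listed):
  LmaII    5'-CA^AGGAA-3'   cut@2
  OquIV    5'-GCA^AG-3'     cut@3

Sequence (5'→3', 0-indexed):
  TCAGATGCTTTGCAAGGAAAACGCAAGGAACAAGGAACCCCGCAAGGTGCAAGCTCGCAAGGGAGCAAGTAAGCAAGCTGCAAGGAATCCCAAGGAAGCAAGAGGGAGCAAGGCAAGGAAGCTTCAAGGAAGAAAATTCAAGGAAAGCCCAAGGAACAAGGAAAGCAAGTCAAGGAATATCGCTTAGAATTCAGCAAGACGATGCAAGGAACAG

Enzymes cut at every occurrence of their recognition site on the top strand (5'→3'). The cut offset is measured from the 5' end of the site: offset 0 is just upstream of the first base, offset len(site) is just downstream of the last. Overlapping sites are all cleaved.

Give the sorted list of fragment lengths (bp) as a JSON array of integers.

[5,5,7,7,7,7,8,8,8,8,9,10,10,10,11,11,11,12,14,22,24]

Per-enzyme occurrences:
  LmaII (CAAGGAA, off=2): starts [12, 23, 30, 80, 90, 113, 124, 138, 149, 156, 170, 204] → cuts [14, 25, 32, 82, 92, 115, 126, 140, 151, 158, 172, 206]
  OquIV (GCAAG, off=3): starts [11, 22, 41, 48, 56, 64, 72, 79, 97, 107, 112, 164, 193, 203] → cuts [14, 25, 44, 51, 59, 67, 75, 82, 100, 110, 115, 167, 196, 206]

All cut coordinates (distinct, sorted): [14, 25, 32, 44, 51, 59, 67, 75, 82, 92, 100, 110, 115, 126, 140, 151, 158, 167, 172, 196, 206]

Fragments:
  14→25: 11 bp
  25→32: 7 bp
  32→44: 12 bp
  44→51: 7 bp
  51→59: 8 bp
  59→67: 8 bp
  67→75: 8 bp
  75→82: 7 bp
  82→92: 10 bp
  92→100: 8 bp
  100→110: 10 bp
  110→115: 5 bp
  115→126: 11 bp
  126→140: 14 bp
  140→151: 11 bp
  151→158: 7 bp
  158→167: 9 bp
  167→172: 5 bp
  172→196: 24 bp
  196→206: 10 bp
  206→14 (wrap): 214-206+14 = 22 bp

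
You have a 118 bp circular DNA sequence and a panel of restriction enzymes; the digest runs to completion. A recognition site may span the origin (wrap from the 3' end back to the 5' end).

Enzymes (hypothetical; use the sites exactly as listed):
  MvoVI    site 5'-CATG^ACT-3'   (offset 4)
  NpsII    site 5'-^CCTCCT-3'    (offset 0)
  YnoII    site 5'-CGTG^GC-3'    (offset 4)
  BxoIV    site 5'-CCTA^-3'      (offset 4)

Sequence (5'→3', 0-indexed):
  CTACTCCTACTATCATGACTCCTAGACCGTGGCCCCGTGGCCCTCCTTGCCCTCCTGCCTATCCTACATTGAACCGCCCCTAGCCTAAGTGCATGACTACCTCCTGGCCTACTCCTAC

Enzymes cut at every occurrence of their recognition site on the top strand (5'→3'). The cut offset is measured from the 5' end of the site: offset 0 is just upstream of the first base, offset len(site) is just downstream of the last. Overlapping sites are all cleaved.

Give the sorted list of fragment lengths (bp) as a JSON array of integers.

[2,4,4,5,5,6,6,7,7,8,8,8,9,11,12,16]

Per-enzyme occurrences:
  MvoVI CATGACT/4: at [13, 91] ⇒ [17, 95]
  NpsII CCTCCT/0: at [41, 50, 99] ⇒ [41, 50, 99]
  YnoII CGTGGC/4: at [27, 35] ⇒ [31, 39]
  BxoIV CCTA/4: at [5, 20, 57, 62, 78, 83, 107, 113, 117] ⇒ [3, 9, 24, 61, 66, 82, 87, 111, 117]

Pooled cuts: [3, 9, 17, 24, 31, 39, 41, 50, 61, 66, 82, 87, 95, 99, 111, 117]

Fragments:
  3→9: 6 bp
  9→17: 8 bp
  17→24: 7 bp
  24→31: 7 bp
  31→39: 8 bp
  39→41: 2 bp
  41→50: 9 bp
  50→61: 11 bp
  61→66: 5 bp
  66→82: 16 bp
  82→87: 5 bp
  87→95: 8 bp
  95→99: 4 bp
  99→111: 12 bp
  111→117: 6 bp
  117→3 (wrap): 118-117+3 = 4 bp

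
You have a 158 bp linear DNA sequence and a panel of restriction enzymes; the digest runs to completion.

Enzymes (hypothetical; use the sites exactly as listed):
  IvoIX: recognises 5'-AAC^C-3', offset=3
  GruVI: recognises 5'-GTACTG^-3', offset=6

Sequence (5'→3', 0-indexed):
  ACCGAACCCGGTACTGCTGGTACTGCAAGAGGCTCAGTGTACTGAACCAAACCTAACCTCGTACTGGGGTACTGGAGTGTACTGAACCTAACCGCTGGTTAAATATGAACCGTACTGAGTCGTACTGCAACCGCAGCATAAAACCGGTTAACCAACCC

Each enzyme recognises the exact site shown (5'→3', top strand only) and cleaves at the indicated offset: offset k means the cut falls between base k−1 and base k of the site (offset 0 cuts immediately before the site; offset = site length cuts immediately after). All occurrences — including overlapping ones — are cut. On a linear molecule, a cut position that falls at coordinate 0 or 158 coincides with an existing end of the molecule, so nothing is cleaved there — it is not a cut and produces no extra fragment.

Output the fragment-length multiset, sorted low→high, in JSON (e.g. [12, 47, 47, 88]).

Site scan:
  IvoIX AACC/3: at [4, 44, 49, 54, 84, 89, 107, 128, 141, 149, 153] ⇒ [7, 47, 52, 57, 87, 92, 110, 131, 144, 152, 156]
  GruVI GTACTG/6: at [10, 19, 38, 60, 68, 78, 111, 121] ⇒ [16, 25, 44, 66, 74, 84, 117, 127]

Pooled cuts: [7, 16, 25, 44, 47, 52, 57, 66, 74, 84, 87, 92, 110, 117, 127, 131, 144, 152, 156]

Fragments:
  [0,7): 7 bp
  [7,16): 9 bp
  [16,25): 9 bp
  [25,44): 19 bp
  [44,47): 3 bp
  [47,52): 5 bp
  [52,57): 5 bp
  [57,66): 9 bp
  [66,74): 8 bp
  [74,84): 10 bp
  [84,87): 3 bp
  [87,92): 5 bp
  [92,110): 18 bp
  [110,117): 7 bp
  [117,127): 10 bp
  [127,131): 4 bp
  [131,144): 13 bp
  [144,152): 8 bp
  [152,156): 4 bp
  [156,158): 2 bp

[2,3,3,4,4,5,5,5,7,7,8,8,9,9,9,10,10,13,18,19]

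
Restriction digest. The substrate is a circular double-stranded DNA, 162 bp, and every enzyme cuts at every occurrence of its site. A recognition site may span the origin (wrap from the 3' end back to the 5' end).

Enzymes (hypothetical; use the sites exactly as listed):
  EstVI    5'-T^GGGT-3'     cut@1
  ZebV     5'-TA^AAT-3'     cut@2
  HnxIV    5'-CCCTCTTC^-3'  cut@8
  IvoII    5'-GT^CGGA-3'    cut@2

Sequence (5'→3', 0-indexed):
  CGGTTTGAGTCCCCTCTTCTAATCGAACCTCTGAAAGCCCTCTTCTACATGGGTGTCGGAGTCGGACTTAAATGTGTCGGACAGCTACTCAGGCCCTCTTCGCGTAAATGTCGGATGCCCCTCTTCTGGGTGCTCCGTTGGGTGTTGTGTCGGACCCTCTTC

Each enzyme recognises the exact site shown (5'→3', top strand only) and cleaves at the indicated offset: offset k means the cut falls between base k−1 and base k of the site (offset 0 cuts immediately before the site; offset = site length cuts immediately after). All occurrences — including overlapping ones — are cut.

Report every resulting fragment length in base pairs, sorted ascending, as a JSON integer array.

Per-enzyme occurrences:
  EstVI TGGGT/1: at [49, 126, 138] ⇒ [50, 127, 139]
  ZebV TAAAT/2: at [68, 104] ⇒ [70, 106]
  HnxIV CCCTCTTC/8: at [11, 37, 93, 118, 154] ⇒ [0, 19, 45, 101, 126]
  IvoII GTCGGA/2: at [54, 60, 75, 109, 148] ⇒ [56, 62, 77, 111, 150]

Pooled cuts: [0, 19, 45, 50, 56, 62, 70, 77, 101, 106, 111, 126, 127, 139, 150]

Fragments:
  0→19: 19 bp
  19→45: 26 bp
  45→50: 5 bp
  50→56: 6 bp
  56→62: 6 bp
  62→70: 8 bp
  70→77: 7 bp
  77→101: 24 bp
  101→106: 5 bp
  106→111: 5 bp
  111→126: 15 bp
  126→127: 1 bp
  127→139: 12 bp
  139→150: 11 bp
  150→0 (wrap): 162-150+0 = 12 bp

[1,5,5,5,6,6,7,8,11,12,12,15,19,24,26]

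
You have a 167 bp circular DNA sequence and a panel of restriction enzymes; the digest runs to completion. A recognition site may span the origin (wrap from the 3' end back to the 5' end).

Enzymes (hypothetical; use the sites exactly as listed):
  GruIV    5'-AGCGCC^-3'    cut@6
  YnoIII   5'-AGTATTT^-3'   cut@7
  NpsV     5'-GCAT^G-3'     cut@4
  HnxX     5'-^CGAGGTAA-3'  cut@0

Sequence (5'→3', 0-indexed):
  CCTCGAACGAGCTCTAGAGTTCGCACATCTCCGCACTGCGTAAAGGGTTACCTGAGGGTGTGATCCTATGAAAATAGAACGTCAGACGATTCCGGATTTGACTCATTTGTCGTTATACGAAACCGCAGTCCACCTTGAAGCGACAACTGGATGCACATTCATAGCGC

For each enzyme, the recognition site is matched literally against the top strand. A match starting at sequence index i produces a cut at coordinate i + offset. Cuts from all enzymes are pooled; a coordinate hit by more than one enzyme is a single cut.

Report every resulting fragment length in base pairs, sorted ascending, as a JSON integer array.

[167]

Per-enzyme occurrences:
  GruIV (AGCGCC, off=6): starts [162] → cuts [1]
  YnoIII (AGTATTT, off=7): no sites
  NpsV (GCATG, off=4): no sites
  HnxX (CGAGGTAA, off=0): no sites

All cut coordinates (distinct, sorted): [1]

Fragments:
  1→1 (wrap): 167-1+1 = 167 bp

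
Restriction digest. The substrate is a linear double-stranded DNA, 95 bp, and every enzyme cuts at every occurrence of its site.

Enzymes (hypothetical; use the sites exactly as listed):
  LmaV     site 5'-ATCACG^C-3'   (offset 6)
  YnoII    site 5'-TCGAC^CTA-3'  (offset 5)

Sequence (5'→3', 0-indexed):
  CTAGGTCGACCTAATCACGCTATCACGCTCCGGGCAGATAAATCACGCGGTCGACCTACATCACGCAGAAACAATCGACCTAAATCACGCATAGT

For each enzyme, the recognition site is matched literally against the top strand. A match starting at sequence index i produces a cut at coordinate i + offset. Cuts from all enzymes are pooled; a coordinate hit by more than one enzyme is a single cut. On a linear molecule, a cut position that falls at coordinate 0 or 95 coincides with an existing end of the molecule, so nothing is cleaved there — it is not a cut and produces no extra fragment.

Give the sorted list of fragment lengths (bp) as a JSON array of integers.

[6,8,8,9,10,10,10,14,20]

Per-enzyme occurrences:
  LmaV (ATCACGC, off=6): starts [13, 21, 41, 59, 83] → cuts [19, 27, 47, 65, 89]
  YnoII (TCGACCTA, off=5): starts [5, 50, 74] → cuts [10, 55, 79]

All cut coordinates (distinct, sorted): [10, 19, 27, 47, 55, 65, 79, 89]

Fragment lengths:
  [0,10): 10 bp
  [10,19): 9 bp
  [19,27): 8 bp
  [27,47): 20 bp
  [47,55): 8 bp
  [55,65): 10 bp
  [65,79): 14 bp
  [79,89): 10 bp
  [89,95): 6 bp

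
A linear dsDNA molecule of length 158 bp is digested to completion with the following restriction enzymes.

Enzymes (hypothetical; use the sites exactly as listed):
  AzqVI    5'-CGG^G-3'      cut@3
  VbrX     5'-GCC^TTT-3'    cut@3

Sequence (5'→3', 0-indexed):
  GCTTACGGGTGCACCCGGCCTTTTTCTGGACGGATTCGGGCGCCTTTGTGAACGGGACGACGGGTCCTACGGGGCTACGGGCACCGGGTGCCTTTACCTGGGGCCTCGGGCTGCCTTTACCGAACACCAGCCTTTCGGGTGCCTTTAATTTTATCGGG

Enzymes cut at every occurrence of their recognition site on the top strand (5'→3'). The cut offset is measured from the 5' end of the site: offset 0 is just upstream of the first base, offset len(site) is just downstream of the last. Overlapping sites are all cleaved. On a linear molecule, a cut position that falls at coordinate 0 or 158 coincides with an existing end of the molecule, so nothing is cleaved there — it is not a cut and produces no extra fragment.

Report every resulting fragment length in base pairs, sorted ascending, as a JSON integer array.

Per-enzyme occurrences:
  AzqVI (CGGG, off=3): starts [5, 36, 52, 60, 69, 77, 84, 106, 135, 154] → cuts [8, 39, 55, 63, 72, 80, 87, 109, 138, 157]
  VbrX (GCCTTT, off=3): starts [17, 41, 89, 112, 129, 140] → cuts [20, 44, 92, 115, 132, 143]

Pooled cuts: [8, 20, 39, 44, 55, 63, 72, 80, 87, 92, 109, 115, 132, 138, 143, 157]

Fragment lengths:
  [0,8): 8 bp
  [8,20): 12 bp
  [20,39): 19 bp
  [39,44): 5 bp
  [44,55): 11 bp
  [55,63): 8 bp
  [63,72): 9 bp
  [72,80): 8 bp
  [80,87): 7 bp
  [87,92): 5 bp
  [92,109): 17 bp
  [109,115): 6 bp
  [115,132): 17 bp
  [132,138): 6 bp
  [138,143): 5 bp
  [143,157): 14 bp
  [157,158): 1 bp

[1,5,5,5,6,6,7,8,8,8,9,11,12,14,17,17,19]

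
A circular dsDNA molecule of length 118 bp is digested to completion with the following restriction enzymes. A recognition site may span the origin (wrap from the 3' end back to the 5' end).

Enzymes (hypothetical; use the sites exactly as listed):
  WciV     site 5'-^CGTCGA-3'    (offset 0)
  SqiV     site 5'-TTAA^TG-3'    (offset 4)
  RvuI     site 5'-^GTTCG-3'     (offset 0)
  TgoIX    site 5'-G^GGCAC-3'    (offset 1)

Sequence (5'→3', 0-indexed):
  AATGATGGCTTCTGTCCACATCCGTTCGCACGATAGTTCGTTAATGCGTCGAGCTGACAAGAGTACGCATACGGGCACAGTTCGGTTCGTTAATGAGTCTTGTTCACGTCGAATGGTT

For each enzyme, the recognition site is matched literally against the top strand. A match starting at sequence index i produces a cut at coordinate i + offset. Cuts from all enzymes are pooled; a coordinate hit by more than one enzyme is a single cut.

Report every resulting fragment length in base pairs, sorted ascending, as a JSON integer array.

Scan for sites:
  WciV CGTCGA/0: at [46, 106] ⇒ [46, 106]
  SqiV TTAATG/4: at [40, 89, 116] ⇒ [2, 44, 93]
  RvuI GTTCG/0: at [23, 35, 79, 84] ⇒ [23, 35, 79, 84]
  TgoIX GGGCAC/1: at [72] ⇒ [73]

Pooled cuts: [2, 23, 35, 44, 46, 73, 79, 84, 93, 106]

Fragment lengths:
  2→23: 21 bp
  23→35: 12 bp
  35→44: 9 bp
  44→46: 2 bp
  46→73: 27 bp
  73→79: 6 bp
  79→84: 5 bp
  84→93: 9 bp
  93→106: 13 bp
  106→2 (wrap): 118-106+2 = 14 bp

[2,5,6,9,9,12,13,14,21,27]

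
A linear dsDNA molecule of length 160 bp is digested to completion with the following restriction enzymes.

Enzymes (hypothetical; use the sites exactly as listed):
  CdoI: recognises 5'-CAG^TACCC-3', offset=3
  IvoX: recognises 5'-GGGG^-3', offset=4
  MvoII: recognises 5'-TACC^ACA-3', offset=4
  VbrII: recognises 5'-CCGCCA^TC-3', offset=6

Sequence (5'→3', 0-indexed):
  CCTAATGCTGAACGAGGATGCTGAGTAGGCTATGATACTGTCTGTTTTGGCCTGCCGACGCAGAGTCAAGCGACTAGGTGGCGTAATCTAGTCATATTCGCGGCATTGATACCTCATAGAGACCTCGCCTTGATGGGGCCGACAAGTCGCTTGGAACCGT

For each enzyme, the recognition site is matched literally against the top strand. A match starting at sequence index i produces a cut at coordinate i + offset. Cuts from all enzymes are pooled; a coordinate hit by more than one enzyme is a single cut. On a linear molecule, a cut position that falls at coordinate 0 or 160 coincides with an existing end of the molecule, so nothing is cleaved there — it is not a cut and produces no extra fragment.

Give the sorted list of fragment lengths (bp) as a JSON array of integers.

Site scan:
  CdoI (CAGTACCC, off=3): no sites
  IvoX (GGGG, off=4): starts [134] → cuts [138]
  MvoII (TACCACA, off=4): no sites
  VbrII (CCGCCATC, off=6): no sites

All cut coordinates (distinct, sorted): [138]

Fragment lengths:
  [0,138): 138 bp
  [138,160): 22 bp

[22,138]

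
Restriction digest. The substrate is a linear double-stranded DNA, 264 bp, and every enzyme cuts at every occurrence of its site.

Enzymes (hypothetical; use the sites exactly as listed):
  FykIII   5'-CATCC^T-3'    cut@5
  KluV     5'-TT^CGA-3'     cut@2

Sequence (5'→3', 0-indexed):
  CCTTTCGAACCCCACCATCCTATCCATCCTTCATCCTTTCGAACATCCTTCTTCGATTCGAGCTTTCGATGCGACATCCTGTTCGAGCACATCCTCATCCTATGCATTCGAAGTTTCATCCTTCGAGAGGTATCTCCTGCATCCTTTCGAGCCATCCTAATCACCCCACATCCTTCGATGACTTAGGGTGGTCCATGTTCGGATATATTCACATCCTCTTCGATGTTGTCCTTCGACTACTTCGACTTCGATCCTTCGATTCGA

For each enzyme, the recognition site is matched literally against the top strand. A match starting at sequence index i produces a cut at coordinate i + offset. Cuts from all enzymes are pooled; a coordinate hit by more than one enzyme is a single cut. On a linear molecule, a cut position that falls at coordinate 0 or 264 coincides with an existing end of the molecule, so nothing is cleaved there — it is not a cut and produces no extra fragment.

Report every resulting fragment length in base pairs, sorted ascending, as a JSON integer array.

[2,2,3,3,3,4,4,5,5,5,5,6,6,7,8,8,8,9,9,9,10,11,13,13,13,15,16,21,41]

Per-enzyme occurrences:
  FykIII (CATCCT, off=5): starts [15, 24, 31, 43, 74, 89, 95, 116, 139, 152, 168, 211] → cuts [20, 29, 36, 48, 79, 94, 100, 121, 144, 157, 173, 216]
  KluV (TTCGA, off=2): starts [3, 37, 51, 56, 64, 81, 106, 121, 145, 173, 218, 231, 240, 246, 254, 259] → cuts [5, 39, 53, 58, 66, 83, 108, 123, 147, 175, 220, 233, 242, 248, 256, 261]

All cut coordinates (distinct, sorted): [5, 20, 29, 36, 39, 48, 53, 58, 66, 79, 83, 94, 100, 108, 121, 123, 144, 147, 157, 173, 175, 216, 220, 233, 242, 248, 256, 261]

Fragment lengths:
  [0,5): 5 bp
  [5,20): 15 bp
  [20,29): 9 bp
  [29,36): 7 bp
  [36,39): 3 bp
  [39,48): 9 bp
  [48,53): 5 bp
  [53,58): 5 bp
  [58,66): 8 bp
  [66,79): 13 bp
  [79,83): 4 bp
  [83,94): 11 bp
  [94,100): 6 bp
  [100,108): 8 bp
  [108,121): 13 bp
  [121,123): 2 bp
  [123,144): 21 bp
  [144,147): 3 bp
  [147,157): 10 bp
  [157,173): 16 bp
  [173,175): 2 bp
  [175,216): 41 bp
  [216,220): 4 bp
  [220,233): 13 bp
  [233,242): 9 bp
  [242,248): 6 bp
  [248,256): 8 bp
  [256,261): 5 bp
  [261,264): 3 bp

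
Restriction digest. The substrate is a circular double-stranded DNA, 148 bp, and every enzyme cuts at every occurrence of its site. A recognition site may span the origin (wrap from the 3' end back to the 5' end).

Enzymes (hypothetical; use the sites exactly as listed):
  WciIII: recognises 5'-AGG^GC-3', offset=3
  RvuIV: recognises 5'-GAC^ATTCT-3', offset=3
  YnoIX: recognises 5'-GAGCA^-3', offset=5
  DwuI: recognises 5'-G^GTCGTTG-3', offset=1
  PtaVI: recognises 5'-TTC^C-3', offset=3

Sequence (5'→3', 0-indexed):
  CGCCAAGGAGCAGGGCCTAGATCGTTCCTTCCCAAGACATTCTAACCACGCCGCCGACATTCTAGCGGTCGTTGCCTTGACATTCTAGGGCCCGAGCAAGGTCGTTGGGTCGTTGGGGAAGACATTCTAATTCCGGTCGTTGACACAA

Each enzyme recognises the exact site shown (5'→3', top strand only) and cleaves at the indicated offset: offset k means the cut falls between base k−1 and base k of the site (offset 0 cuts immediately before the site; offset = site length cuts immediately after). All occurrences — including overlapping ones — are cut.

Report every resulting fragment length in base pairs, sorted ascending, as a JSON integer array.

[2,2,2,4,7,8,8,9,9,10,13,14,15,20,25]

Per-enzyme occurrences:
  WciIII (AGGGC, off=3): starts [11, 86] → cuts [14, 89]
  RvuIV (GACATTCT, off=3): starts [35, 55, 78, 120] → cuts [38, 58, 81, 123]
  YnoIX (GAGCA, off=5): starts [7, 93] → cuts [12, 98]
  DwuI (GGTCGTTG, off=1): starts [66, 99, 107, 134] → cuts [67, 100, 108, 135]
  PtaVI (TTCC, off=3): starts [24, 28, 130] → cuts [27, 31, 133]

Pooled cuts: [12, 14, 27, 31, 38, 58, 67, 81, 89, 98, 100, 108, 123, 133, 135]

Fragment lengths:
  12→14: 2 bp
  14→27: 13 bp
  27→31: 4 bp
  31→38: 7 bp
  38→58: 20 bp
  58→67: 9 bp
  67→81: 14 bp
  81→89: 8 bp
  89→98: 9 bp
  98→100: 2 bp
  100→108: 8 bp
  108→123: 15 bp
  123→133: 10 bp
  133→135: 2 bp
  135→12 (wrap): 148-135+12 = 25 bp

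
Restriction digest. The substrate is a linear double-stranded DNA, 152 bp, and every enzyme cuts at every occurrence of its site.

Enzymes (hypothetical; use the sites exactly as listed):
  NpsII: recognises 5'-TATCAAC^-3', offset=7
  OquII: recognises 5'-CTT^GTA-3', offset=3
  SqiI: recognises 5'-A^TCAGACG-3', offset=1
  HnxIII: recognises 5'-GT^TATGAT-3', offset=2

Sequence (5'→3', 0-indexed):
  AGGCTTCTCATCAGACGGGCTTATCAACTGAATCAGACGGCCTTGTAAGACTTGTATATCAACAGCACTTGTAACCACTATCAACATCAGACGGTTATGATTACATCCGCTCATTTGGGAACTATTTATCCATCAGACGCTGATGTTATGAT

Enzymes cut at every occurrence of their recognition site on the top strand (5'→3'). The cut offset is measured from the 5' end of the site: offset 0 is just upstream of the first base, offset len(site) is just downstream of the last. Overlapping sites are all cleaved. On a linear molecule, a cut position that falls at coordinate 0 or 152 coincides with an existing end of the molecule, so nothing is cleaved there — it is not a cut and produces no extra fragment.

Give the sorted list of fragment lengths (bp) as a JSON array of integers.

Scan for sites:
  NpsII TATCAAC/7: at [21, 56, 78] ⇒ [28, 63, 85]
  OquII CTTGTA/3: at [41, 50, 67] ⇒ [44, 53, 70]
  SqiI ATCAGACG/1: at [9, 31, 85, 131] ⇒ [10, 32, 86, 132]
  HnxIII GTTATGAT/2: at [93, 144] ⇒ [95, 146]

Pooled cuts: [10, 28, 32, 44, 53, 63, 70, 85, 86, 95, 132, 146]

Fragments:
  [0,10): 10 bp
  [10,28): 18 bp
  [28,32): 4 bp
  [32,44): 12 bp
  [44,53): 9 bp
  [53,63): 10 bp
  [63,70): 7 bp
  [70,85): 15 bp
  [85,86): 1 bp
  [86,95): 9 bp
  [95,132): 37 bp
  [132,146): 14 bp
  [146,152): 6 bp

[1,4,6,7,9,9,10,10,12,14,15,18,37]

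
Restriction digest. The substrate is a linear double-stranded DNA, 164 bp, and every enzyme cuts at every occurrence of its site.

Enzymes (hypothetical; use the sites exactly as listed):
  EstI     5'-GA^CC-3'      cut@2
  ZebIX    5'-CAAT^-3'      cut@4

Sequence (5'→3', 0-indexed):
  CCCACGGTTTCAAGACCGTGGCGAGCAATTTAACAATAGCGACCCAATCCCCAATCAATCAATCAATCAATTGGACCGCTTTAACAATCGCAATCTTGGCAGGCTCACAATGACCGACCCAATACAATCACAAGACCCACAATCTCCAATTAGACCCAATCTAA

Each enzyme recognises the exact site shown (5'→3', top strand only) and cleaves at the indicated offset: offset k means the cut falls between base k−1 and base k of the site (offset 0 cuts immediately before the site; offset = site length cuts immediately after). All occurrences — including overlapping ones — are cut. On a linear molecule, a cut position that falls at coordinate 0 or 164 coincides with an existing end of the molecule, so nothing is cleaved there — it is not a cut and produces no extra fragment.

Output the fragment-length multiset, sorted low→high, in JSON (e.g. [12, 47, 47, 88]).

[2,4,4,4,4,4,4,4,4,5,5,6,6,6,6,7,7,7,8,8,13,14,15,17]

Scan for sites:
  EstI (GACC, off=2): starts [13, 40, 73, 111, 115, 133, 152] → cuts [15, 42, 75, 113, 117, 135, 154]
  ZebIX (CAAT, off=4): starts [25, 33, 44, 51, 55, 59, 63, 67, 84, 90, 107, 119, 124, 139, 146, 156] → cuts [29, 37, 48, 55, 59, 63, 67, 71, 88, 94, 111, 123, 128, 143, 150, 160]

Pooled cuts: [15, 29, 37, 42, 48, 55, 59, 63, 67, 71, 75, 88, 94, 111, 113, 117, 123, 128, 135, 143, 150, 154, 160]

Fragment lengths:
  [0,15): 15 bp
  [15,29): 14 bp
  [29,37): 8 bp
  [37,42): 5 bp
  [42,48): 6 bp
  [48,55): 7 bp
  [55,59): 4 bp
  [59,63): 4 bp
  [63,67): 4 bp
  [67,71): 4 bp
  [71,75): 4 bp
  [75,88): 13 bp
  [88,94): 6 bp
  [94,111): 17 bp
  [111,113): 2 bp
  [113,117): 4 bp
  [117,123): 6 bp
  [123,128): 5 bp
  [128,135): 7 bp
  [135,143): 8 bp
  [143,150): 7 bp
  [150,154): 4 bp
  [154,160): 6 bp
  [160,164): 4 bp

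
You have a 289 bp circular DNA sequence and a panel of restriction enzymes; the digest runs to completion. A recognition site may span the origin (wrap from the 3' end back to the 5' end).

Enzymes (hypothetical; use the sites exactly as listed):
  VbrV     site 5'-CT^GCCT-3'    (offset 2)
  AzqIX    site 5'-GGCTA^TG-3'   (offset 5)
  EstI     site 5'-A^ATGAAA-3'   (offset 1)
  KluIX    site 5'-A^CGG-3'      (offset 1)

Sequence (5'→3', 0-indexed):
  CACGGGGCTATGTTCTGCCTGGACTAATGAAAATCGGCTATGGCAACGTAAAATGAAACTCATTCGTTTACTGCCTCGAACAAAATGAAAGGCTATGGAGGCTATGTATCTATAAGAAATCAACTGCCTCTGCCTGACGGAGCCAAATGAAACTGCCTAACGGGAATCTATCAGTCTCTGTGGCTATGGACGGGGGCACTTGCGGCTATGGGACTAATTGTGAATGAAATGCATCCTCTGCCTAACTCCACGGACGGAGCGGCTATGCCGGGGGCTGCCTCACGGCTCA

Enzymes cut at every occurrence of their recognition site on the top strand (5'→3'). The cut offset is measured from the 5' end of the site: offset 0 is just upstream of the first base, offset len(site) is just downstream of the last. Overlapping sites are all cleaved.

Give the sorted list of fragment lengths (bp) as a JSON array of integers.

[4,4,6,6,6,6,6,8,8,9,9,9,10,11,11,11,11,12,12,14,15,16,18,20,21,26]

Scan for sites:
  VbrV (CTGCCT, off=2): starts [14, 70, 123, 129, 152, 237, 274] → cuts [16, 72, 125, 131, 154, 239, 276]
  AzqIX (GGCTATG, off=5): starts [5, 35, 90, 99, 181, 203, 260] → cuts [10, 40, 95, 104, 186, 208, 265]
  EstI (AATGAAA, off=1): starts [25, 51, 83, 145, 222] → cuts [26, 52, 84, 146, 223]
  KluIX (ACGG, off=1): starts [1, 136, 159, 189, 249, 253, 281] → cuts [2, 137, 160, 190, 250, 254, 282]

All cut coordinates (distinct, sorted): [2, 10, 16, 26, 40, 52, 72, 84, 95, 104, 125, 131, 137, 146, 154, 160, 186, 190, 208, 223, 239, 250, 254, 265, 276, 282]

Fragments:
  2→10: 8 bp
  10→16: 6 bp
  16→26: 10 bp
  26→40: 14 bp
  40→52: 12 bp
  52→72: 20 bp
  72→84: 12 bp
  84→95: 11 bp
  95→104: 9 bp
  104→125: 21 bp
  125→131: 6 bp
  131→137: 6 bp
  137→146: 9 bp
  146→154: 8 bp
  154→160: 6 bp
  160→186: 26 bp
  186→190: 4 bp
  190→208: 18 bp
  208→223: 15 bp
  223→239: 16 bp
  239→250: 11 bp
  250→254: 4 bp
  254→265: 11 bp
  265→276: 11 bp
  276→282: 6 bp
  282→2 (wrap): 289-282+2 = 9 bp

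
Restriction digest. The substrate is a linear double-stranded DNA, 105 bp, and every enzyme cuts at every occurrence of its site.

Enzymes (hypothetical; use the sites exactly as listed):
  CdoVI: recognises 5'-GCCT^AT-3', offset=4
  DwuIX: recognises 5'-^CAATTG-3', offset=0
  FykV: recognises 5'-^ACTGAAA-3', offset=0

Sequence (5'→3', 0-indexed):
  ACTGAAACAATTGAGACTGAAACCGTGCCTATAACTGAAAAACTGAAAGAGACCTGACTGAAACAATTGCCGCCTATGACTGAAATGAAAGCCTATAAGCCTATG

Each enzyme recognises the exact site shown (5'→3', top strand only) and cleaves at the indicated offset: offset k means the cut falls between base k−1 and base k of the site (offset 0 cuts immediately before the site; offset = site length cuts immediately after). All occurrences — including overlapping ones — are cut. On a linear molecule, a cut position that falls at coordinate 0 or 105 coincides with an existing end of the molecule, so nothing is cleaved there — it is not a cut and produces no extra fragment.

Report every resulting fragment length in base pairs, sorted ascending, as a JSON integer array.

[3,3,3,7,7,8,8,8,12,15,15,16]

Site scan:
  CdoVI (GCCTAT, off=4): starts [26, 71, 90, 98] → cuts [30, 75, 94, 102]
  DwuIX (CAATTG, off=0): starts [7, 63] → cuts [7, 63]
  FykV (ACTGAAA, off=0): starts [0, 15, 33, 41, 56, 78] → cuts [15, 33, 41, 56, 78] (position 0 is a terminus of the linear molecule — no cut)

Pooled cuts: [7, 15, 30, 33, 41, 56, 63, 75, 78, 94, 102]

Fragment lengths:
  [0,7): 7 bp
  [7,15): 8 bp
  [15,30): 15 bp
  [30,33): 3 bp
  [33,41): 8 bp
  [41,56): 15 bp
  [56,63): 7 bp
  [63,75): 12 bp
  [75,78): 3 bp
  [78,94): 16 bp
  [94,102): 8 bp
  [102,105): 3 bp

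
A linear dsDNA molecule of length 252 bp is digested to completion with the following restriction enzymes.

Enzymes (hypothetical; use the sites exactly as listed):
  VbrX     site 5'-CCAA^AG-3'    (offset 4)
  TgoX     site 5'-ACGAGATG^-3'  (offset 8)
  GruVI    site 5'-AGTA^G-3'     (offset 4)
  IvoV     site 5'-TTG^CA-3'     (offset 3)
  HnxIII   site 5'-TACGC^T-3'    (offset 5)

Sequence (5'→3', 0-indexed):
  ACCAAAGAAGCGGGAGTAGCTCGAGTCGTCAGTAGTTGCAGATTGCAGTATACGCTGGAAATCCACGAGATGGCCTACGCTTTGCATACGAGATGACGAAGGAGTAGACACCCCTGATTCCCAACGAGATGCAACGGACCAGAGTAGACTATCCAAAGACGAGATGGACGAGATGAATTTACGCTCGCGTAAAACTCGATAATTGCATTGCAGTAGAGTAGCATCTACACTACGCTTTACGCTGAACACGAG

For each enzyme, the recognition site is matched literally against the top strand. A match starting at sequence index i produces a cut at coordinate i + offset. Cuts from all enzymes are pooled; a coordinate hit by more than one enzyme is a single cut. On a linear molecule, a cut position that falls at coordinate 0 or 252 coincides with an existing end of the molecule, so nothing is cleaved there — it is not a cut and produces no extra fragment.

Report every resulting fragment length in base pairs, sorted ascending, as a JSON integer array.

[4,4,5,5,5,5,7,7,8,9,9,10,10,10,10,11,11,13,15,15,16,17,21,25]

Per-enzyme occurrences:
  VbrX (CCAAAG, off=4): starts [1, 152] → cuts [5, 156]
  TgoX (ACGAGATG, off=8): starts [64, 87, 123, 158, 167] → cuts [72, 95, 131, 166, 175]
  GruVI (AGTAG, off=4): starts [14, 30, 102, 142, 211, 216] → cuts [18, 34, 106, 146, 215, 220]
  IvoV (TTGCA, off=3): starts [35, 42, 81, 202, 207] → cuts [38, 45, 84, 205, 210]
  HnxIII (TACGCT, off=5): starts [50, 75, 179, 230, 237] → cuts [55, 80, 184, 235, 242]

All cut coordinates (distinct, sorted): [5, 18, 34, 38, 45, 55, 72, 80, 84, 95, 106, 131, 146, 156, 166, 175, 184, 205, 210, 215, 220, 235, 242]

Fragment lengths:
  [0,5): 5 bp
  [5,18): 13 bp
  [18,34): 16 bp
  [34,38): 4 bp
  [38,45): 7 bp
  [45,55): 10 bp
  [55,72): 17 bp
  [72,80): 8 bp
  [80,84): 4 bp
  [84,95): 11 bp
  [95,106): 11 bp
  [106,131): 25 bp
  [131,146): 15 bp
  [146,156): 10 bp
  [156,166): 10 bp
  [166,175): 9 bp
  [175,184): 9 bp
  [184,205): 21 bp
  [205,210): 5 bp
  [210,215): 5 bp
  [215,220): 5 bp
  [220,235): 15 bp
  [235,242): 7 bp
  [242,252): 10 bp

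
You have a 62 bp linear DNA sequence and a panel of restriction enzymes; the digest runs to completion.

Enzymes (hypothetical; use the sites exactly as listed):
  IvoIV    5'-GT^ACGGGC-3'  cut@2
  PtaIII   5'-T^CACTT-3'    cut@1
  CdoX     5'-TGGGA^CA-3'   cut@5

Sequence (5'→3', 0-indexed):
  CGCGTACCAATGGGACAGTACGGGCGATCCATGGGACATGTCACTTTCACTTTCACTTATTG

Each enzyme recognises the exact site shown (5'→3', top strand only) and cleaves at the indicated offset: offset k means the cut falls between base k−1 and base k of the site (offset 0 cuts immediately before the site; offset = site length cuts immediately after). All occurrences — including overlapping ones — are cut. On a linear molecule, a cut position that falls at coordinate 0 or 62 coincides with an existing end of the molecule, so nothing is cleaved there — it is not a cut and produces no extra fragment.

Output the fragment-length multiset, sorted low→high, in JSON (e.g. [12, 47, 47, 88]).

Per-enzyme occurrences:
  IvoIV GTACGGGC/2: at [17] ⇒ [19]
  PtaIII TCACTT/1: at [40, 46, 52] ⇒ [41, 47, 53]
  CdoX TGGGACA/5: at [10, 31] ⇒ [15, 36]

All cut coordinates (distinct, sorted): [15, 19, 36, 41, 47, 53]

Fragments:
  [0,15): 15 bp
  [15,19): 4 bp
  [19,36): 17 bp
  [36,41): 5 bp
  [41,47): 6 bp
  [47,53): 6 bp
  [53,62): 9 bp

[4,5,6,6,9,15,17]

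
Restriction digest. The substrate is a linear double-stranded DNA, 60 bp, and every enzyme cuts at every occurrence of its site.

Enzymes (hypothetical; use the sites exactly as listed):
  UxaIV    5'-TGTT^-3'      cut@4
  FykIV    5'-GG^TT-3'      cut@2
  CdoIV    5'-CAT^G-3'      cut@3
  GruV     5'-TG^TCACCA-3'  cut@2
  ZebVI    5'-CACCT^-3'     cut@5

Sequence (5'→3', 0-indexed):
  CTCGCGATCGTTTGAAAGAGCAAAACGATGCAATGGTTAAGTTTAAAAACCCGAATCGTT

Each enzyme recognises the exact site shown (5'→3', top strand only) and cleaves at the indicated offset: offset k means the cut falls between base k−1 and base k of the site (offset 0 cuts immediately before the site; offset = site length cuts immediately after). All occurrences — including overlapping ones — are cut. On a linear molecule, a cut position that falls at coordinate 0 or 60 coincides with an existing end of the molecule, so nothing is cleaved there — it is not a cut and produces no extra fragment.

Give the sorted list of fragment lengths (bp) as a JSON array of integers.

Scan for sites:
  UxaIV (TGTT, off=4): no sites
  FykIV (GGTT, off=2): starts [34] → cuts [36]
  CdoIV (CATG, off=3): no sites
  GruV (TGTCACCA, off=2): no sites
  ZebVI (CACCT, off=5): no sites

All cut coordinates (distinct, sorted): [36]

Fragments:
  [0,36): 36 bp
  [36,60): 24 bp

[24,36]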